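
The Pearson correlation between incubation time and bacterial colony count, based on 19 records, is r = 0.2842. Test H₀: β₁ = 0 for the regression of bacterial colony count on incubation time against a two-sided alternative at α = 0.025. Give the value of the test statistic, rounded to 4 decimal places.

t = r·√(n − 2)/√(1 − r²) = 0.2842·√17/√0.91923 = 1.2222.
df = n − 2 = 17.
Two-sided p ≈ 0.2383, which is ≥ 0.025, so fail to reject H₀.
The data do not give significant evidence of a linear association between incubation time and bacterial colony count.

t = 1.2222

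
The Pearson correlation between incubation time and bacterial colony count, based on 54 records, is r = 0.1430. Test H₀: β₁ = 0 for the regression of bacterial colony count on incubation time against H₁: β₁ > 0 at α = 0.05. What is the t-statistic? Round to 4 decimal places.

t = 1.0419

t = r·√(n − 2)/√(1 − r²) = 0.1430·√52/√0.979551 = 1.0419.
df = n − 2 = 52.
One-sided p ≈ 0.1511, which is ≥ 0.05, so fail to reject H₀.
The data do not give significant evidence of a linear association between incubation time and bacterial colony count.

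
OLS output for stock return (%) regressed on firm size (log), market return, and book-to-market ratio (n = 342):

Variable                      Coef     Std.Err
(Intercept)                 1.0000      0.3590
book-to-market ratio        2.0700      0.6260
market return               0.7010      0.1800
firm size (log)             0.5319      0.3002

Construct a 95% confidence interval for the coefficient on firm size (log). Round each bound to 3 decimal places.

Read off: b = 0.5319, SE = 0.3002 for firm size (log).
df = n − k − 1 = 342 − 3 − 1 = 338.
t* = t_{0.025, 338} = 1.967007.
Margin = t* × SE = 1.967007 × 0.3002 = 0.59050.
CI: 0.5319 ± 0.59050 → (-0.059, 1.122).

(-0.059, 1.122)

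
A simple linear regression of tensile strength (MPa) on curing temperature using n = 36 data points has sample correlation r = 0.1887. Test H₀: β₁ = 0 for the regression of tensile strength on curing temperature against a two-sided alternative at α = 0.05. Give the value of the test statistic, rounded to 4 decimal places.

t = 1.1204

t = r·√(n − 2)/√(1 − r²) = 0.1887·√34/√0.964392 = 1.1204.
df = n − 2 = 34.
Two-sided p ≈ 0.2704, which is ≥ 0.05, so fail to reject H₀.
The data do not give significant evidence of a linear association between curing temperature and tensile strength.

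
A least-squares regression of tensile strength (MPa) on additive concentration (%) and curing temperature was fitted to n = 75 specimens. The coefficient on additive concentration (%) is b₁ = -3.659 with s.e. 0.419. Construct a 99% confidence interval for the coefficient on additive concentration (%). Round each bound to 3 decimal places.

df = n − k − 1 = 75 − 2 − 1 = 72.
t* = t_{0.005, 72} = 2.645852.
Margin = t* × SE = 2.645852 × 0.419 = 1.10861.
CI: -3.659 ± 1.10861 → (-4.768, -2.550).
With 99% confidence, each one-unit increase in additive concentration (%) is associated with a change of between -4.768 and -2.550 MPa in tensile strength, holding the other predictors fixed.

(-4.768, -2.550)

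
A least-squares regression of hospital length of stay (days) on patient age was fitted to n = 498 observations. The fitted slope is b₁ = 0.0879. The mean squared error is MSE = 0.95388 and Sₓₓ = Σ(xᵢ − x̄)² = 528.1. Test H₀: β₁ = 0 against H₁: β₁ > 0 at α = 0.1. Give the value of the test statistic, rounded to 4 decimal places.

t = 2.0682

SE(b₁) = √(MSE/Sₓₓ) = √(0.95388/528.1) = 0.0425.
t = 0.0879 / 0.0425 = 2.0682.
df = n − 2 = 496.
One-sided p ≈ 0.0196, which is < 0.1, so reject H₀.
There is evidence that the true slope on patient age is positive.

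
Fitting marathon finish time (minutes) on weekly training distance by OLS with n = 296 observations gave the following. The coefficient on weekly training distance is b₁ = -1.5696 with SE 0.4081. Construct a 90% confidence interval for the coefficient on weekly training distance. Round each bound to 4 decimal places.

(-2.2430, -0.8962)

df = n − 2 = 296 − 2 = 294.
t* = t_{0.05, 294} = 1.650053.
Margin = t* × SE = 1.650053 × 0.4081 = 0.673387.
CI: -1.5696 ± 0.673387 → (-2.2430, -0.8962).
With 90% confidence, each one-unit increase in weekly training distance is associated with a change of between -2.2430 and -0.8962 minutes in marathon finish time.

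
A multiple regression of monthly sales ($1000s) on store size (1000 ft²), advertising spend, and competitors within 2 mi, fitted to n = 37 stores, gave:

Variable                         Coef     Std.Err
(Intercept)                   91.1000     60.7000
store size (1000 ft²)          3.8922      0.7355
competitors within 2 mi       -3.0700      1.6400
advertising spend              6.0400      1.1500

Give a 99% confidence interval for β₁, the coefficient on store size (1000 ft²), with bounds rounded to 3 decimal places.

Read off: b = 3.8922, SE = 0.7355 for store size (1000 ft²).
df = n − k − 1 = 37 − 3 − 1 = 33.
t* = t_{0.005, 33} = 2.733277.
Margin = t* × SE = 2.733277 × 0.7355 = 2.01032.
CI: 3.8922 ± 2.01032 → (1.882, 5.903).

(1.882, 5.903)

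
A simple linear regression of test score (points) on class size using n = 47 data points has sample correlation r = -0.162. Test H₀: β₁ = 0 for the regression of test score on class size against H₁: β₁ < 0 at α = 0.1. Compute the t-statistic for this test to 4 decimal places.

t = r·√(n − 2)/√(1 − r²) = -0.162·√45/√0.973756 = -1.1013.
df = n − 2 = 45.
One-sided p ≈ 0.1383, which is ≥ 0.1, so fail to reject H₀.
The data do not give significant evidence of a linear association between class size and test score.

t = -1.1013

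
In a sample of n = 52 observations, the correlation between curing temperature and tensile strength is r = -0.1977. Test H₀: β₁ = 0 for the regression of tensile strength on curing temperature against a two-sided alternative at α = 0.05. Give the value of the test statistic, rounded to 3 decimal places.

t = -1.426

t = r·√(n − 2)/√(1 − r²) = -0.1977·√50/√0.960915 = -1.426.
df = n − 2 = 50.
Two-sided p ≈ 0.1601, which is ≥ 0.05, so fail to reject H₀.
The data do not give significant evidence of a linear association between curing temperature and tensile strength.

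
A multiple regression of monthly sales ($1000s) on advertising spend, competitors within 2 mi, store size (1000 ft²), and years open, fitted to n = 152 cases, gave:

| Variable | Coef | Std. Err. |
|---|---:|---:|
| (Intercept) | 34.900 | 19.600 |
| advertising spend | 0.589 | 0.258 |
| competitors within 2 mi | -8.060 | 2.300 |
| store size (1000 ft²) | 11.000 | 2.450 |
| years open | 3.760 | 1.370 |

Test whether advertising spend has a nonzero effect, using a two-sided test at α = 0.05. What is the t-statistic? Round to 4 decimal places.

t = 2.2829

Read off: b = 0.589, SE = 0.258 for advertising spend.
H₀: β₁ = 0 vs H₁: β₁ ≠ 0.
t = 0.589 / 0.258 = 2.2829.
df = n − k − 1 = 152 − 4 − 1 = 147.
Two-sided p ≈ 0.0239, which is < 0.05, so reject H₀.
There is evidence that advertising spend is associated with monthly sales, holding the other predictors fixed.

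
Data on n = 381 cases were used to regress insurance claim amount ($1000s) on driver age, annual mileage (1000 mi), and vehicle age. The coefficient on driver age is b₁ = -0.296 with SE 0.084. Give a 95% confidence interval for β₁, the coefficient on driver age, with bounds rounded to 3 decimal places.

(-0.461, -0.131)

df = n − k − 1 = 381 − 3 − 1 = 377.
t* = t_{0.025, 377} = 1.966276.
Margin = t* × SE = 1.966276 × 0.084 = 0.16517.
CI: -0.296 ± 0.16517 → (-0.461, -0.131).
With 95% confidence, each one-unit increase in driver age is associated with a change of between -0.461 and -0.131 $1000s in insurance claim amount, holding the other predictors fixed.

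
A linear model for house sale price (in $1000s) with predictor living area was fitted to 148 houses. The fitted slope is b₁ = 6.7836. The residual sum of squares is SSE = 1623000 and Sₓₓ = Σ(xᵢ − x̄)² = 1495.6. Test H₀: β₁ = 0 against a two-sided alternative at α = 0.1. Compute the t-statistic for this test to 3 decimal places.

t = 2.488

MSE = SSE/(n − 2) = 1623000/146 = 11116.4.
SE(b₁) = √(MSE/Sₓₓ) = √(11116.4/1495.6) = 2.72631.
t = 6.7836 / 2.72631 = 2.488.
df = n − 2 = 146.
Two-sided p ≈ 0.0140, which is < 0.1, so reject H₀.
There is evidence that living area is associated with house sale price.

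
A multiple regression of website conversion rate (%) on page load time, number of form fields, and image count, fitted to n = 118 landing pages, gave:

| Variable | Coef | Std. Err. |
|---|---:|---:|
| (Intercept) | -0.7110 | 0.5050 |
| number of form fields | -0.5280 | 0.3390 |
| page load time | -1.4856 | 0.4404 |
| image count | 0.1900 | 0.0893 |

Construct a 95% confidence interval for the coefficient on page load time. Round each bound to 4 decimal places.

Read off: b = -1.4856, SE = 0.4404 for page load time.
df = n − k − 1 = 118 − 3 − 1 = 114.
t* = t_{0.025, 114} = 1.980992.
Margin = t* × SE = 1.980992 × 0.4404 = 0.872429.
CI: -1.4856 ± 0.872429 → (-2.3580, -0.6132).

(-2.3580, -0.6132)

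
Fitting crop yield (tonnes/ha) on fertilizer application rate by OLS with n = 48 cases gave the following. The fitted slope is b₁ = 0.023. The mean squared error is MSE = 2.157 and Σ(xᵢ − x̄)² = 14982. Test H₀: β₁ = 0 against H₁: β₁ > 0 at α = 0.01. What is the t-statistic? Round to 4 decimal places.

SE(b₁) = √(MSE/Sₓₓ) = √(2.157/14982) = 0.0119989.
t = 0.023 / 0.0119989 = 1.9168.
df = n − 2 = 46.
One-sided p ≈ 0.0307, which is ≥ 0.01, so fail to reject H₀.
The data do not give significant evidence that the true slope on fertilizer application rate is positive.

t = 1.9168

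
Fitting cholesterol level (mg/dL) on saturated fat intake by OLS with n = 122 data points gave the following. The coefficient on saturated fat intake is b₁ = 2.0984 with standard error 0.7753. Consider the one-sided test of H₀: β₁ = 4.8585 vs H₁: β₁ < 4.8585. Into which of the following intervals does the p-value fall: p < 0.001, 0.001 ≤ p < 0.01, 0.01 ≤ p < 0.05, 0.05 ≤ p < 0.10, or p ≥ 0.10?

t = (2.0984 − 4.8585) / 0.7753 = -3.560.
df = n − 2 = 122 − 2 = 120.
One-sided p = P(T_{120} < t) ≈ 0.0003.
So p < 0.001.

p < 0.001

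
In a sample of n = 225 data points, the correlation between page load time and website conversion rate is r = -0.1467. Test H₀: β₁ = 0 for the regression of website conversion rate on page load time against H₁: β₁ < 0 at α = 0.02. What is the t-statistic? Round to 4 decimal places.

t = r·√(n − 2)/√(1 − r²) = -0.1467·√223/√0.978479 = -2.2147.
df = n − 2 = 223.
One-sided p ≈ 0.0139, which is < 0.02, so reject H₀.
There is evidence of a linear association between page load time and website conversion rate.

t = -2.2147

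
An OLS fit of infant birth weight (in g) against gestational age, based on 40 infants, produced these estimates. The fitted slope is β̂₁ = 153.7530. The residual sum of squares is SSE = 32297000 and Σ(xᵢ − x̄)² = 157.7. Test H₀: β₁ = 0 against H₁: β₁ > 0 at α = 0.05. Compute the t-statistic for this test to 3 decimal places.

MSE = SSE/(n − 2) = 32297000/38 = 849921.
SE(β̂₁) = √(MSE/Sₓₓ) = √(849921/157.7) = 73.4131.
t = 153.7530 / 73.4131 = 2.094.
df = n − 2 = 38.
One-sided p ≈ 0.0215, which is < 0.05, so reject H₀.
There is evidence that the true slope on gestational age is positive.

t = 2.094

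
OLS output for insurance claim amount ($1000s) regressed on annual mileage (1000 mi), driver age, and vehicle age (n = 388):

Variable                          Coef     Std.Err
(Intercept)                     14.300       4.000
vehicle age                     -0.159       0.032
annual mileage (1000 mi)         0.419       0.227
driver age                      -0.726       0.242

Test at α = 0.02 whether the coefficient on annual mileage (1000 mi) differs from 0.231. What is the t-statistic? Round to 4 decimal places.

Read off: b = 0.419, SE = 0.227 for annual mileage (1000 mi).
H₀: β₁ = 0.231 vs H₁: β₁ ≠ 0.231.
t = (0.419 − 0.231) / 0.227 = 0.8282.
df = n − k − 1 = 388 − 3 − 1 = 384.
Two-sided p ≈ 0.4081, which is ≥ 0.02, so fail to reject H₀.
The data are consistent with a true slope of 0.231 $1000s per unit of annual mileage (1000 mi), holding the other predictors fixed.

t = 0.8282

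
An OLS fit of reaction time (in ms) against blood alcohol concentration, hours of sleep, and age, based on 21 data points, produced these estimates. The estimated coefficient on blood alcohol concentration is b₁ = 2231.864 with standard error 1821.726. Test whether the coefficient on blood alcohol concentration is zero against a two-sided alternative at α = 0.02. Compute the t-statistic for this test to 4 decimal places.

t = 1.2251

H₀: β₁ = 0 vs H₁: β₁ ≠ 0.
t = (b₁ − β₁⁰)/SE = 2231.864 / 1821.726 = 1.2251.
df = n − k − 1 = 21 − 3 − 1 = 17.
Two-sided p ≈ 0.2372, which is ≥ 0.02, so fail to reject H₀.
The data do not give significant evidence of an association between blood alcohol concentration and reaction time, after adjusting for the other predictors.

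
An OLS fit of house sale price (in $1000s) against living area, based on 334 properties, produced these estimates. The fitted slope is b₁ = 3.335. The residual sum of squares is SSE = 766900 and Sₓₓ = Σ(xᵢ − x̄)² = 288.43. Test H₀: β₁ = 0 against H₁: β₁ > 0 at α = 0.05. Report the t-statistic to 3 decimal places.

MSE = SSE/(n − 2) = 766900/332 = 2309.94.
SE(b₁) = √(MSE/Sₓₓ) = √(2309.94/288.43) = 2.82996.
t = 3.335 / 2.82996 = 1.178.
df = n − 2 = 332.
One-sided p ≈ 0.1197, which is ≥ 0.05, so fail to reject H₀.
The data do not give significant evidence that the true slope on living area is positive.

t = 1.178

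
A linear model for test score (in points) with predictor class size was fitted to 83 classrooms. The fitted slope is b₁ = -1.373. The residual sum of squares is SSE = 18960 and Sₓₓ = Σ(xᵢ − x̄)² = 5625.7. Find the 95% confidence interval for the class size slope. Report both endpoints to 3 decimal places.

MSE = SSE/(n − 2) = 18960/81 = 234.074.
SE(b₁) = √(MSE/Sₓₓ) = √(234.074/5625.7) = 0.20398.
df = n − 2 = 81.
t* = t_{0.025, 81} = 1.989686.
Margin = t* × SE = 1.989686 × 0.20398 = 0.40586.
CI: -1.373 ± 0.40586 → (-1.779, -0.967).
With 95% confidence, each one-unit increase in class size is associated with a change of between -1.779 and -0.967 points in test score.

(-1.779, -0.967)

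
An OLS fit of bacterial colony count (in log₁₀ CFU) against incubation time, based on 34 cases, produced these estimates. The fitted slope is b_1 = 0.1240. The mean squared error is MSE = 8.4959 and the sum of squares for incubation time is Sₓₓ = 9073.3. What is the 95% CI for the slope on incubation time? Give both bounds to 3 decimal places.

(0.062, 0.186)

SE(b_1) = √(MSE/Sₓₓ) = √(8.4959/9073.3) = 0.0306.
df = n − 2 = 32.
t* = t_{0.025, 32} = 2.036933.
Margin = t* × SE = 2.036933 × 0.0306 = 0.06233.
CI: 0.1240 ± 0.06233 → (0.062, 0.186).
With 95% confidence, each one-unit increase in incubation time is associated with a change of between 0.062 and 0.186 log₁₀ CFU in bacterial colony count.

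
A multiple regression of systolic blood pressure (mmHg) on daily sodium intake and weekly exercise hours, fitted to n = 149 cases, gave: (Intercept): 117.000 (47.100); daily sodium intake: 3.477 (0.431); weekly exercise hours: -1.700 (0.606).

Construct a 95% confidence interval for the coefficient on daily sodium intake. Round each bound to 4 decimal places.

(2.6252, 4.3288)

Read off: b = 3.477, SE = 0.431 for daily sodium intake.
df = n − k − 1 = 149 − 2 − 1 = 146.
t* = t_{0.025, 146} = 1.976346.
Margin = t* × SE = 1.976346 × 0.431 = 0.851805.
CI: 3.477 ± 0.851805 → (2.6252, 4.3288).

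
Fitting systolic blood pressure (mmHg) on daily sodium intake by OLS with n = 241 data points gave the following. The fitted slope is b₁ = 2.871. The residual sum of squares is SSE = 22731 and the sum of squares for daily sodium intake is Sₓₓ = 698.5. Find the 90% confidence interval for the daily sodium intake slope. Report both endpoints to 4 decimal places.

MSE = SSE/(n − 2) = 22731/239 = 95.1088.
SE(b₁) = √(MSE/Sₓₓ) = √(95.1088/698.5) = 0.369001.
df = n − 2 = 239.
t* = t_{0.05, 239} = 1.651254.
Margin = t* × SE = 1.651254 × 0.369001 = 0.609314.
CI: 2.871 ± 0.609314 → (2.2617, 3.4803).
With 90% confidence, each one-unit increase in daily sodium intake is associated with a change of between 2.2617 and 3.4803 mmHg in systolic blood pressure.

(2.2617, 3.4803)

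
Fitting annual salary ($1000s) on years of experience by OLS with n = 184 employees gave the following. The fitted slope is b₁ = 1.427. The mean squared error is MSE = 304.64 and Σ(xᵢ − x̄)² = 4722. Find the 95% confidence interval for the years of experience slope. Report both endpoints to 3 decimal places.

SE(b₁) = √(MSE/Sₓₓ) = √(304.64/4722) = 0.253998.
df = n − 2 = 182.
t* = t_{0.025, 182} = 1.973084.
Margin = t* × SE = 1.973084 × 0.253998 = 0.50116.
CI: 1.427 ± 0.50116 → (0.926, 1.928).
With 95% confidence, each one-unit increase in years of experience is associated with a change of between 0.926 and 1.928 $1000s in annual salary.

(0.926, 1.928)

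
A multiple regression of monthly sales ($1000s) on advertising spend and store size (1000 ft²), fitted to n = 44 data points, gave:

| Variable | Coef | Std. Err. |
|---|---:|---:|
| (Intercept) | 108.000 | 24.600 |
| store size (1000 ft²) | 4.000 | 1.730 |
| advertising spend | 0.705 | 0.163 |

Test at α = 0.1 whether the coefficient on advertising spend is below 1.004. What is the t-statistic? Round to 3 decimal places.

Read off: b = 0.705, SE = 0.163 for advertising spend.
H₀: β₁ = 1.004 vs H₁: β₁ < 1.004.
t = (0.705 − 1.004) / 0.163 = -1.834.
df = n − k − 1 = 44 − 2 − 1 = 41.
One-sided p ≈ 0.0369, which is < 0.1, so reject H₀.
There is evidence that the true slope on advertising spend is below 1.004 $1000s per unit, holding the other predictors fixed.

t = -1.834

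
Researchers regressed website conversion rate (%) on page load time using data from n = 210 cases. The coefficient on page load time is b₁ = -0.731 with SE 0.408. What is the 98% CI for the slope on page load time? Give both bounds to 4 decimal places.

(-1.6875, 0.2255)

df = n − 2 = 210 − 2 = 208.
t* = t_{0.01, 208} = 2.344409.
Margin = t* × SE = 2.344409 × 0.408 = 0.956519.
CI: -0.731 ± 0.956519 → (-1.6875, 0.2255).
With 98% confidence, each one-unit increase in page load time is associated with a change of between -1.6875 and 0.2255 % in website conversion rate.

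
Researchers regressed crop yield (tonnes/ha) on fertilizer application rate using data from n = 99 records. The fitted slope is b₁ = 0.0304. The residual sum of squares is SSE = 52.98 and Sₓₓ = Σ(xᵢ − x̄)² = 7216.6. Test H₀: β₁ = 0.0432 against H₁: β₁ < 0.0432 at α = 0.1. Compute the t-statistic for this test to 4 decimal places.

t = -1.4713

MSE = SSE/(n − 2) = 52.98/97 = 0.546186.
SE(b₁) = √(MSE/Sₓₓ) = √(0.546186/7216.6) = 0.00869969.
t = (0.0304 − 0.0432) / 0.00869969 = -1.4713.
df = n − 2 = 97.
One-sided p ≈ 0.0722, which is < 0.1, so reject H₀.
There is evidence that the true slope on fertilizer application rate is below 0.0432 tonnes/ha per unit.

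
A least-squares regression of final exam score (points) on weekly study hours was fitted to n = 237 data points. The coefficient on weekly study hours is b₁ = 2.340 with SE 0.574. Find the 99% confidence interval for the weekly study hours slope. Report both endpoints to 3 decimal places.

df = n − 2 = 237 − 2 = 235.
t* = t_{0.005, 235} = 2.596912.
Margin = t* × SE = 2.596912 × 0.574 = 1.49063.
CI: 2.340 ± 1.49063 → (0.849, 3.831).
With 99% confidence, each one-unit increase in weekly study hours is associated with a change of between 0.849 and 3.831 points in final exam score.

(0.849, 3.831)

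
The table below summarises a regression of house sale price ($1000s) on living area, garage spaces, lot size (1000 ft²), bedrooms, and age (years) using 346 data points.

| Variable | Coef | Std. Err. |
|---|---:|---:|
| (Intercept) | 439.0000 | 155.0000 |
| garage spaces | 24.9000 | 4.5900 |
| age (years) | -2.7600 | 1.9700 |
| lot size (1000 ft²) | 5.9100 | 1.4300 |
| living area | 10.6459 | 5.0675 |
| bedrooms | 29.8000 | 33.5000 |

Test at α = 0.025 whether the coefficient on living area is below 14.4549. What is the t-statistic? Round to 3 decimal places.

Read off: b = 10.6459, SE = 5.0675 for living area.
H₀: β₁ = 14.4549 vs H₁: β₁ < 14.4549.
t = (10.6459 − 14.4549) / 5.0675 = -0.752.
df = n − k − 1 = 346 − 5 − 1 = 340.
One-sided p ≈ 0.2264, which is ≥ 0.025, so fail to reject H₀.
The data do not give significant evidence that the true slope on living area is below 14.4549 $1000s per unit, holding the other predictors fixed.

t = -0.752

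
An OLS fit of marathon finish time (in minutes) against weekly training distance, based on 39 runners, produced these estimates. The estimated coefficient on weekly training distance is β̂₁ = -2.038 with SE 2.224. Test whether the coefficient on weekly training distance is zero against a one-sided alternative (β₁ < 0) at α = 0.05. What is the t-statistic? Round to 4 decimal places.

H₀: β₁ = 0 vs H₁: β₁ < 0.
t = (β̂₁ − β₁⁰)/SE = -2.038 / 2.224 = -0.9164.
df = n − 2 = 39 − 2 = 37.
One-sided p ≈ 0.1827, which is ≥ 0.05, so fail to reject H₀.
The data do not give significant evidence that the true slope on weekly training distance is negative.

t = -0.9164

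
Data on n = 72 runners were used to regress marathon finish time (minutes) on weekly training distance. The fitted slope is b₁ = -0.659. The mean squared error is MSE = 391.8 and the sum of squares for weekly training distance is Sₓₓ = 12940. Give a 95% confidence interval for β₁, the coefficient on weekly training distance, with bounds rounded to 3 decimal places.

(-1.006, -0.312)

SE(b₁) = √(MSE/Sₓₓ) = √(391.8/12940) = 0.174006.
df = n − 2 = 70.
t* = t_{0.025, 70} = 1.994437.
Margin = t* × SE = 1.994437 × 0.174006 = 0.34704.
CI: -0.659 ± 0.34704 → (-1.006, -0.312).
With 95% confidence, each one-unit increase in weekly training distance is associated with a change of between -1.006 and -0.312 minutes in marathon finish time.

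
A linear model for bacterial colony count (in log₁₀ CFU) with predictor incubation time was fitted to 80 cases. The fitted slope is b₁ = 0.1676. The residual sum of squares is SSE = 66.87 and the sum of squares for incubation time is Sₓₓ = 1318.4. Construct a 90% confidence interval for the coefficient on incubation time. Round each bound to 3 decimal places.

MSE = SSE/(n − 2) = 66.87/78 = 0.857308.
SE(b₁) = √(MSE/Sₓₓ) = √(0.857308/1318.4) = 0.0255003.
df = n − 2 = 78.
t* = t_{0.05, 78} = 1.664625.
Margin = t* × SE = 1.664625 × 0.0255003 = 0.04245.
CI: 0.1676 ± 0.04245 → (0.125, 0.210).
With 90% confidence, each one-unit increase in incubation time is associated with a change of between 0.125 and 0.210 log₁₀ CFU in bacterial colony count.

(0.125, 0.210)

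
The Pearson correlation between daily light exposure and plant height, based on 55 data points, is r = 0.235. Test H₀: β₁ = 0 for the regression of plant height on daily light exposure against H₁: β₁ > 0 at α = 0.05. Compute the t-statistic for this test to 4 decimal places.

t = r·√(n − 2)/√(1 − r²) = 0.235·√53/√0.944775 = 1.7601.
df = n − 2 = 53.
One-sided p ≈ 0.0421, which is < 0.05, so reject H₀.
There is evidence of a linear association between daily light exposure and plant height.

t = 1.7601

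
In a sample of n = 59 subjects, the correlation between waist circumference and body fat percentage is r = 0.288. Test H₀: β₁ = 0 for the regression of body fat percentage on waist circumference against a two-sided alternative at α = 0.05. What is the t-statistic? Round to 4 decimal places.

t = r·√(n − 2)/√(1 − r²) = 0.288·√57/√0.917056 = 2.2706.
df = n − 2 = 57.
Two-sided p ≈ 0.0270, which is < 0.05, so reject H₀.
There is evidence of a linear association between waist circumference and body fat percentage.

t = 2.2706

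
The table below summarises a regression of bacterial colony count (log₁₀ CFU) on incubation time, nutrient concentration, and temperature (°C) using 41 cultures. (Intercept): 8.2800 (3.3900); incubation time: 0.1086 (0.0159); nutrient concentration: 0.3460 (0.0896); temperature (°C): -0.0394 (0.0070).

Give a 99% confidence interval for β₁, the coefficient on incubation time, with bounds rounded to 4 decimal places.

(0.0654, 0.1518)

Read off: b = 0.1086, SE = 0.0159 for incubation time.
df = n − k − 1 = 41 − 3 − 1 = 37.
t* = t_{0.005, 37} = 2.715409.
Margin = t* × SE = 2.715409 × 0.0159 = 0.043175.
CI: 0.1086 ± 0.043175 → (0.0654, 0.1518).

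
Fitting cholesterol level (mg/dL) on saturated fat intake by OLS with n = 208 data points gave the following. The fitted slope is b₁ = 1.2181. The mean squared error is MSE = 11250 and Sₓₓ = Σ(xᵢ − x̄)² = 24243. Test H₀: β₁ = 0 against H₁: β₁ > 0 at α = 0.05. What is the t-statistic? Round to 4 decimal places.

SE(b₁) = √(MSE/Sₓₓ) = √(11250/24243) = 0.681213.
t = 1.2181 / 0.681213 = 1.7881.
df = n − 2 = 206.
One-sided p ≈ 0.0376, which is < 0.05, so reject H₀.
There is evidence that the true slope on saturated fat intake is positive.

t = 1.7881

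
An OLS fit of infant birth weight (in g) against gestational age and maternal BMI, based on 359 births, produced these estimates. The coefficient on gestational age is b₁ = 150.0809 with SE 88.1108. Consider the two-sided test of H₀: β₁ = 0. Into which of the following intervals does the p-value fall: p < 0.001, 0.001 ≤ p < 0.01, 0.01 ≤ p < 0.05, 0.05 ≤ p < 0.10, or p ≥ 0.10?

t = 150.0809 / 88.1108 = 1.703.
df = n − k − 1 = 359 − 2 − 1 = 356.
Two-sided p = 2·P(T_{356} > |t|) ≈ 0.0894.
So 0.05 ≤ p < 0.10.

0.05 ≤ p < 0.10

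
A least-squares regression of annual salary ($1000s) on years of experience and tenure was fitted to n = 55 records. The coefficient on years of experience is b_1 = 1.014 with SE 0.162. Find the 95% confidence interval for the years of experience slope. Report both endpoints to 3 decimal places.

df = n − k − 1 = 55 − 2 − 1 = 52.
t* = t_{0.025, 52} = 2.006647.
Margin = t* × SE = 2.006647 × 0.162 = 0.32508.
CI: 1.014 ± 0.32508 → (0.689, 1.339).
With 95% confidence, each one-unit increase in years of experience is associated with a change of between 0.689 and 1.339 $1000s in annual salary, holding the other predictors fixed.

(0.689, 1.339)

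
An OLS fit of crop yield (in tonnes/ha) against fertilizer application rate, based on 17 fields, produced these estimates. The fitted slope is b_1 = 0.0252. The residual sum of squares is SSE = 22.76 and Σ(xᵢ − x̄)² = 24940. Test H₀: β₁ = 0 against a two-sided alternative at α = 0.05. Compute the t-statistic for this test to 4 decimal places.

t = 3.2308

MSE = SSE/(n − 2) = 22.76/15 = 1.51733.
SE(b_1) = √(MSE/Sₓₓ) = √(1.51733/24940) = 0.00779996.
t = 0.0252 / 0.00779996 = 3.2308.
df = n − 2 = 15.
Two-sided p ≈ 0.0056, which is < 0.05, so reject H₀.
There is evidence that fertilizer application rate is associated with crop yield.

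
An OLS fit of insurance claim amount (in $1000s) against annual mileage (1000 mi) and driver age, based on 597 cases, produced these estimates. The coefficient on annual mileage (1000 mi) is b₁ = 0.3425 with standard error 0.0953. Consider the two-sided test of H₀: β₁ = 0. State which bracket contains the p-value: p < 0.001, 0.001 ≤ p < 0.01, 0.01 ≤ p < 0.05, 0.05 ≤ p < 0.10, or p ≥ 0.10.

t = 0.3425 / 0.0953 = 3.594.
df = n − k − 1 = 597 − 2 − 1 = 594.
Two-sided p = 2·P(T_{594} > |t|) ≈ 0.0004.
So p < 0.001.

p < 0.001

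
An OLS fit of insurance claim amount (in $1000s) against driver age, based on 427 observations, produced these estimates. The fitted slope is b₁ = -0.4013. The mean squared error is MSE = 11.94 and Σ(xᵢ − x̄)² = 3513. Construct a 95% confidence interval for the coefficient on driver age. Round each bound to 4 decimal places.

(-0.5159, -0.2867)

SE(b₁) = √(MSE/Sₓₓ) = √(11.94/3513) = 0.0582993.
df = n − 2 = 425.
t* = t_{0.025, 425} = 1.965561.
Margin = t* × SE = 1.965561 × 0.0582993 = 0.114591.
CI: -0.4013 ± 0.114591 → (-0.5159, -0.2867).
With 95% confidence, each one-unit increase in driver age is associated with a change of between -0.5159 and -0.2867 $1000s in insurance claim amount.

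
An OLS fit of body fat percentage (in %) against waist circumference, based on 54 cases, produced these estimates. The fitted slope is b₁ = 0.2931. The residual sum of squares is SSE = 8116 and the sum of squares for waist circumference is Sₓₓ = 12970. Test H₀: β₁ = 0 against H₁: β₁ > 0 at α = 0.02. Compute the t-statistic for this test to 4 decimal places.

t = 2.6719

MSE = SSE/(n − 2) = 8116/52 = 156.077.
SE(b₁) = √(MSE/Sₓₓ) = √(156.077/12970) = 0.109698.
t = 0.2931 / 0.109698 = 2.6719.
df = n − 2 = 52.
One-sided p ≈ 0.0050, which is < 0.02, so reject H₀.
There is evidence that the true slope on waist circumference is positive.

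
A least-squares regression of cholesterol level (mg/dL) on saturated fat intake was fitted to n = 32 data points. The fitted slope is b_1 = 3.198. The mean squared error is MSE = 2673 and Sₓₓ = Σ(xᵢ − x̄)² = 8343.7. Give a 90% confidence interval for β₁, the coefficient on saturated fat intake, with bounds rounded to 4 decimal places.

(2.2373, 4.1587)

SE(b_1) = √(MSE/Sₓₓ) = √(2673/8343.7) = 0.566005.
df = n − 2 = 30.
t* = t_{0.05, 30} = 1.697261.
Margin = t* × SE = 1.697261 × 0.566005 = 0.960658.
CI: 3.198 ± 0.960658 → (2.2373, 4.1587).
With 90% confidence, each one-unit increase in saturated fat intake is associated with a change of between 2.2373 and 4.1587 mg/dL in cholesterol level.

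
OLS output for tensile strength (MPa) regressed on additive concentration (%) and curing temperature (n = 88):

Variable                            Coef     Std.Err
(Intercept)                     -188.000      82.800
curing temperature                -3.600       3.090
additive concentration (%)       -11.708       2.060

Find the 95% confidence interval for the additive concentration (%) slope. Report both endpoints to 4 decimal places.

(-15.8038, -7.6122)

Read off: b = -11.708, SE = 2.060 for additive concentration (%).
df = n − k − 1 = 88 − 2 − 1 = 85.
t* = t_{0.025, 85} = 1.988268.
Margin = t* × SE = 1.988268 × 2.060 = 4.095832.
CI: -11.708 ± 4.095832 → (-15.8038, -7.6122).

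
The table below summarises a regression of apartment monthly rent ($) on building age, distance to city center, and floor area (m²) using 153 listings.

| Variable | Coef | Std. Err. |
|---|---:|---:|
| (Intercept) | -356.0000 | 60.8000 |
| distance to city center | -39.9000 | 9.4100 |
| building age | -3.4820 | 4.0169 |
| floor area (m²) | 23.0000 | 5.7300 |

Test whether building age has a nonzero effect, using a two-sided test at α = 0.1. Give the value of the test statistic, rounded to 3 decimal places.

t = -0.867

Read off: b = -3.4820, SE = 4.0169 for building age.
H₀: β₁ = 0 vs H₁: β₁ ≠ 0.
t = -3.4820 / 4.0169 = -0.867.
df = n − k − 1 = 153 − 3 − 1 = 149.
Two-sided p ≈ 0.3874, which is ≥ 0.1, so fail to reject H₀.
The data do not give significant evidence of an association between building age and apartment monthly rent, after adjusting for the other predictors.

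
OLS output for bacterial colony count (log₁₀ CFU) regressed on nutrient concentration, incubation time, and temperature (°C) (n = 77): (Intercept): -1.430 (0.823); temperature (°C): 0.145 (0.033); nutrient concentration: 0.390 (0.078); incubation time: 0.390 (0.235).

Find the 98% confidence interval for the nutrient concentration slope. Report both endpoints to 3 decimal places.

Read off: b = 0.390, SE = 0.078 for nutrient concentration.
df = n − k − 1 = 77 − 3 − 1 = 73.
t* = t_{0.01, 73} = 2.378522.
Margin = t* × SE = 2.378522 × 0.078 = 0.18552.
CI: 0.390 ± 0.18552 → (0.204, 0.576).

(0.204, 0.576)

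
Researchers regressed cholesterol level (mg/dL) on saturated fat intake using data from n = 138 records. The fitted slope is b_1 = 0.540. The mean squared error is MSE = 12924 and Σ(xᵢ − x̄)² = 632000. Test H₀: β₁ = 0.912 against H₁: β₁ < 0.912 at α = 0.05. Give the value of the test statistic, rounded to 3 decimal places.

SE(b_1) = √(MSE/Sₓₓ) = √(12924/632000) = 0.143001.
t = (0.540 − 0.912) / 0.143001 = -2.601.
df = n − 2 = 136.
One-sided p ≈ 0.0052, which is < 0.05, so reject H₀.
There is evidence that the true slope on saturated fat intake is below 0.912 mg/dL per unit.

t = -2.601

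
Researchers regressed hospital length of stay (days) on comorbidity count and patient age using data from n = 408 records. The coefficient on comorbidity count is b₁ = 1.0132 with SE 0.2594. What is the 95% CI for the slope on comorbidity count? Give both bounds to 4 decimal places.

(0.5033, 1.5231)

df = n − k − 1 = 408 − 2 − 1 = 405.
t* = t_{0.025, 405} = 1.965839.
Margin = t* × SE = 1.965839 × 0.2594 = 0.509939.
CI: 1.0132 ± 0.509939 → (0.5033, 1.5231).
With 95% confidence, each one-unit increase in comorbidity count is associated with a change of between 0.5033 and 1.5231 days in hospital length of stay, holding the other predictors fixed.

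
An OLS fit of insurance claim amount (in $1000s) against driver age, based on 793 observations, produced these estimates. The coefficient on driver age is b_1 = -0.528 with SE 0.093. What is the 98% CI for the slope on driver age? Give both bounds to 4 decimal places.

df = n − 2 = 793 − 2 = 791.
t* = t_{0.01, 791} = 2.331071.
Margin = t* × SE = 2.331071 × 0.093 = 0.216790.
CI: -0.528 ± 0.216790 → (-0.7448, -0.3112).
With 98% confidence, each one-unit increase in driver age is associated with a change of between -0.7448 and -0.3112 $1000s in insurance claim amount.

(-0.7448, -0.3112)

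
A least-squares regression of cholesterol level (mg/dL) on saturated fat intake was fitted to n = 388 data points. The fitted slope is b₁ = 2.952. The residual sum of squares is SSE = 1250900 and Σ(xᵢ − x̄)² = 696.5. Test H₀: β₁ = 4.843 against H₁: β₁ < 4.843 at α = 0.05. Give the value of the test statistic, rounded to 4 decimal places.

MSE = SSE/(n − 2) = 1250900/386 = 3240.67.
SE(b₁) = √(MSE/Sₓₓ) = √(3240.67/696.5) = 2.15703.
t = (2.952 − 4.843) / 2.15703 = -0.8767.
df = n − 2 = 386.
One-sided p ≈ 0.1906, which is ≥ 0.05, so fail to reject H₀.
The data do not give significant evidence that the true slope on saturated fat intake is below 4.843 mg/dL per unit.

t = -0.8767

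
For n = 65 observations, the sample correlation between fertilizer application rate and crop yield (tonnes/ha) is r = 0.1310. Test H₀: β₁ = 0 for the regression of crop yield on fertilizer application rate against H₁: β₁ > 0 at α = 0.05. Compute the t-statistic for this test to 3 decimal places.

t = 1.049

t = r·√(n − 2)/√(1 − r²) = 0.1310·√63/√0.982839 = 1.049.
df = n − 2 = 63.
One-sided p ≈ 0.1491, which is ≥ 0.05, so fail to reject H₀.
The data do not give significant evidence of a linear association between fertilizer application rate and crop yield.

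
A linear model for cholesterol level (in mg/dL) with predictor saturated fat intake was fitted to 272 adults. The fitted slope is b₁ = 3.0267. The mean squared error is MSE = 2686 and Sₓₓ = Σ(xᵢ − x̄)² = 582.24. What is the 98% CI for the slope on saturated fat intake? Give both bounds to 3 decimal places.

(-2.000, 8.053)

SE(b₁) = √(MSE/Sₓₓ) = √(2686/582.24) = 2.14784.
df = n − 2 = 270.
t* = t_{0.01, 270} = 2.340238.
Margin = t* × SE = 2.340238 × 2.14784 = 5.02646.
CI: 3.0267 ± 5.02646 → (-2.000, 8.053).
With 98% confidence, each one-unit increase in saturated fat intake is associated with a change of between -2.000 and 8.053 mg/dL in cholesterol level.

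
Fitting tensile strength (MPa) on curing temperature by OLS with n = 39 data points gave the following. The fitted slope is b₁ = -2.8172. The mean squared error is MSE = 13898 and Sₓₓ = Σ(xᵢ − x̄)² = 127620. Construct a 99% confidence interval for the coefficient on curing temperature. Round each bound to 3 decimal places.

SE(b₁) = √(MSE/Sₓₓ) = √(13898/127620) = 0.330002.
df = n − 2 = 37.
t* = t_{0.005, 37} = 2.715409.
Margin = t* × SE = 2.715409 × 0.330002 = 0.89609.
CI: -2.8172 ± 0.89609 → (-3.713, -1.921).
With 99% confidence, each one-unit increase in curing temperature is associated with a change of between -3.713 and -1.921 MPa in tensile strength.

(-3.713, -1.921)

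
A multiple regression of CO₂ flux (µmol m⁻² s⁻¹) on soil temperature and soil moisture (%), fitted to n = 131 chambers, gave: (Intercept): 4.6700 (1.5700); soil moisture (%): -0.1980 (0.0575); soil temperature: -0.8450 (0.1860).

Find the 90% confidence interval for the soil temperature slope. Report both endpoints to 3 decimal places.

(-1.153, -0.537)

Read off: b = -0.8450, SE = 0.1860 for soil temperature.
df = n − k − 1 = 131 − 2 − 1 = 128.
t* = t_{0.05, 128} = 1.656845.
Margin = t* × SE = 1.656845 × 0.1860 = 0.30817.
CI: -0.8450 ± 0.30817 → (-1.153, -0.537).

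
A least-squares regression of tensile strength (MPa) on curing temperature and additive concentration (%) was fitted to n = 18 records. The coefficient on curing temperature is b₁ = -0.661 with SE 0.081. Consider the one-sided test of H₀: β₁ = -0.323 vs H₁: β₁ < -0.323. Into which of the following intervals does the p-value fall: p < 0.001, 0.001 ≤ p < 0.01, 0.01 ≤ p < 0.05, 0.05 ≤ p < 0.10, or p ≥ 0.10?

p < 0.001

t = (-0.661 − (-0.323)) / 0.081 = -4.173.
df = n − k − 1 = 18 − 2 − 1 = 15.
One-sided p = P(T_{15} < t) ≈ 0.0004.
So p < 0.001.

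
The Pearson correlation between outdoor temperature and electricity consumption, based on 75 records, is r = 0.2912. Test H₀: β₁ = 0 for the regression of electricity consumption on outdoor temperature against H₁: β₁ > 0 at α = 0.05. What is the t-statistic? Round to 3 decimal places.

t = 2.601

t = r·√(n − 2)/√(1 − r²) = 0.2912·√73/√0.915203 = 2.601.
df = n − 2 = 73.
One-sided p ≈ 0.0056, which is < 0.05, so reject H₀.
There is evidence of a linear association between outdoor temperature and electricity consumption.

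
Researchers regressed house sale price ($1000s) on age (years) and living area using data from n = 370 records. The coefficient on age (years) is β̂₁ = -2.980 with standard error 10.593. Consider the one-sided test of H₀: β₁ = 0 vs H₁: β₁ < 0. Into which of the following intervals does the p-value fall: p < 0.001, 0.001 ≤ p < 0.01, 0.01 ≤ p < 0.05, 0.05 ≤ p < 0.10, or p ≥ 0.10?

p ≥ 0.10

t = -2.980 / 10.593 = -0.281.
df = n − k − 1 = 370 − 2 − 1 = 367.
One-sided p = P(T_{367} < t) ≈ 0.3893.
So p ≥ 0.10.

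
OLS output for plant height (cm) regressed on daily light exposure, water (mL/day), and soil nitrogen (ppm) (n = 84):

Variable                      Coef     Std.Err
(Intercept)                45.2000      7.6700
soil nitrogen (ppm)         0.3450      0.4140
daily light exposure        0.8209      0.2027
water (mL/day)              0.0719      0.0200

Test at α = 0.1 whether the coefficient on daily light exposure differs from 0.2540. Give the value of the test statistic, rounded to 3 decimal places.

Read off: b = 0.8209, SE = 0.2027 for daily light exposure.
H₀: β₁ = 0.2540 vs H₁: β₁ ≠ 0.2540.
t = (0.8209 − 0.2540) / 0.2027 = 2.797.
df = n − k − 1 = 84 − 3 − 1 = 80.
Two-sided p ≈ 0.0065, which is < 0.1, so reject H₀.
There is evidence that the true slope on daily light exposure differs from 0.2540 cm per unit, holding the other predictors fixed.

t = 2.797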